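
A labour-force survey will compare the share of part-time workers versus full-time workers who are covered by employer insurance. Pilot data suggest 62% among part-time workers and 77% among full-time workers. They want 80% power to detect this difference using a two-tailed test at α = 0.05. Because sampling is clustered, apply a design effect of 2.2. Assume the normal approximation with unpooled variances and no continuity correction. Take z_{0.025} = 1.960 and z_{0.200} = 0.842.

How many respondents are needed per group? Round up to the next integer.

n = 317 per group

n = (z_{α/2} + z_β)² · [p₁(1−p₁) + p₂(1−p₂)] / (p₁ − p₂)²
  = (1.960 + 0.842)² · (0.62·0.38 + 0.77·0.23) / (-0.15)²
  = (2.802)² · (0.2356 + 0.1771) / 0.0225
  = 7.8512 · 0.4127 / 0.0225
  = 144.01
Design effect: 2.2 × 144.01 = 316.82.
Round up → n = 317 per group.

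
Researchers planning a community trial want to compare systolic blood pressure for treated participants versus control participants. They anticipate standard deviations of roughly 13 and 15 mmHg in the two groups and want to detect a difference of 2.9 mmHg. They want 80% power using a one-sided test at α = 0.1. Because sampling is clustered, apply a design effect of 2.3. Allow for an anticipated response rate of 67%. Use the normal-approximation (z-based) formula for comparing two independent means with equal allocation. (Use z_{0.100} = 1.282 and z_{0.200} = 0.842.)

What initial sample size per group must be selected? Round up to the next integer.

n = (z_α + z_β)² · (σ₁² + σ₂²) / δ²
  = (1.282 + 0.842)² · (13² + 15² = 394) / 2.9²
  = 4.5114 · 394 / 8.41
  = 211.35
Design effect: 2.3 × 211.35 = 486.11.
Adjust for 67% response: 486.11 / 0.67 = 725.54.
Round up → n = 726 per group.

n = 726 per group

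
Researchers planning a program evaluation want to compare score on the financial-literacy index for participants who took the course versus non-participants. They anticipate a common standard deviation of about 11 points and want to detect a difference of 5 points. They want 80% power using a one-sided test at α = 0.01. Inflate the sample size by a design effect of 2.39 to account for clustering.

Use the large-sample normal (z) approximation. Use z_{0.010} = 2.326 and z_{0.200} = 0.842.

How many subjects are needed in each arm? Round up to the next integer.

n = 233 per group

n = (z_α + z_β)² · (σ₁² + σ₂²) / δ²
  = (2.326 + 0.842)² · (2·11² = 242) / 5²
  = 10.0362 · 242 / 25
  = 97.15
Design effect: 2.39 × 97.15 = 232.19.
Round up → n = 233 per group.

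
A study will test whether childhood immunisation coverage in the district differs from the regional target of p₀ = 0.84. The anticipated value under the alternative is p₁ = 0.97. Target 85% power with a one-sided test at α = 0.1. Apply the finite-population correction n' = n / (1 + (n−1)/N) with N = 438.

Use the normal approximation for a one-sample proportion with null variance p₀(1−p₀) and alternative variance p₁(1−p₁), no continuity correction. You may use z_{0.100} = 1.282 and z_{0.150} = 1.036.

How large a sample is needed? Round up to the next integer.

n = 24

n = [z_α·√(p₀q₀) + z_β·√(p₁q₁)]² / (p₁ − p₀)²
  = [1.282·√(0.84·0.16) + 1.036·√(0.97·0.03)]² / (0.13)²
  = [1.282·0.3666 + 1.036·0.1706]² / 0.0169
  = [0.6467]² / 0.0169
  = 24.75
Finite-population correction (N = 438): 24.75 / (1 + (24.75 − 1)/438) = 23.48.
Round up → n = 24.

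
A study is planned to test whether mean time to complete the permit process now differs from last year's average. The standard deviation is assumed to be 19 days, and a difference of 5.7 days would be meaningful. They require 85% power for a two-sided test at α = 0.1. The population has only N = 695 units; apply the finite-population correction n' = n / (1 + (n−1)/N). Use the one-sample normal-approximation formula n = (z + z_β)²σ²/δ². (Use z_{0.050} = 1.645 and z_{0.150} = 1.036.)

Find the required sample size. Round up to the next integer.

n = (z_{α/2} + z_β)² · σ² / δ²
  = (1.645 + 1.036)² · 19² / 5.7²
  = 7.1878 · 361 / 32.49
  = 79.86
Finite-population correction (N = 695): 79.86 / (1 + (79.86 − 1)/695) = 71.73.
Round up → n = 72.

n = 72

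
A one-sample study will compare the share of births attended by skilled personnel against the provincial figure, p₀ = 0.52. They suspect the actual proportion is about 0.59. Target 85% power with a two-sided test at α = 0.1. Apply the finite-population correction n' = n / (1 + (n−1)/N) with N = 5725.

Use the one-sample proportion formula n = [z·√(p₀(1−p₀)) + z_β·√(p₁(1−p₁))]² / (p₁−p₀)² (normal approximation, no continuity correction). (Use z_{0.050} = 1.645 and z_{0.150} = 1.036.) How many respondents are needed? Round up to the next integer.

n = [z_{α/2}·√(p₀q₀) + z_β·√(p₁q₁)]² / (p₁ − p₀)²
  = [1.645·√(0.52·0.48) + 1.036·√(0.59·0.41)]² / (0.07)²
  = [1.645·0.4996 + 1.036·0.4918]² / 0.0049
  = [1.3314]² / 0.0049
  = 361.75
Finite-population correction (N = 5725): 361.75 / (1 + (361.75 − 1)/5725) = 340.31.
Round up → n = 341.

n = 341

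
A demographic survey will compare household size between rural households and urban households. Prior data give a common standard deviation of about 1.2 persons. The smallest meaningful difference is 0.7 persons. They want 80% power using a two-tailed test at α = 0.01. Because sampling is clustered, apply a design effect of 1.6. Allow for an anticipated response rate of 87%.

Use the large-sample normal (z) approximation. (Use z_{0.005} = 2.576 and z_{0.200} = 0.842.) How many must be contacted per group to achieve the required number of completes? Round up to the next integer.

n = 127 per group

n = (z_{α/2} + z_β)² · (σ₁² + σ₂²) / δ²
  = (2.576 + 0.842)² · (2·1.2² = 2.88) / 0.7²
  = 11.6827 · 2.88 / 0.49
  = 68.67
Design effect: 1.6 × 68.67 = 109.87.
Adjust for 87% response: 109.87 / 0.87 = 126.28.
Round up → n = 127 per group.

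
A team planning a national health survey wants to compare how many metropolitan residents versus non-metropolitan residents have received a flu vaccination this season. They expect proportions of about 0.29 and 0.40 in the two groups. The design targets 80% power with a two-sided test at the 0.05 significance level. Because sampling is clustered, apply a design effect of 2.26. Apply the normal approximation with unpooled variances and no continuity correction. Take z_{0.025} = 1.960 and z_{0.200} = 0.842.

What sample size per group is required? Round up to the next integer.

n = (z_{α/2} + z_β)² · [p₁(1−p₁) + p₂(1−p₂)] / (p₁ − p₂)²
  = (1.960 + 0.842)² · (0.29·0.71 + 0.40·0.60) / (-0.11)²
  = (2.802)² · (0.2059 + 0.2400) / 0.0121
  = 7.8512 · 0.4459 / 0.0121
  = 289.33
Design effect: 2.26 × 289.33 = 653.88.
Round up → n = 654 per group.

n = 654 per group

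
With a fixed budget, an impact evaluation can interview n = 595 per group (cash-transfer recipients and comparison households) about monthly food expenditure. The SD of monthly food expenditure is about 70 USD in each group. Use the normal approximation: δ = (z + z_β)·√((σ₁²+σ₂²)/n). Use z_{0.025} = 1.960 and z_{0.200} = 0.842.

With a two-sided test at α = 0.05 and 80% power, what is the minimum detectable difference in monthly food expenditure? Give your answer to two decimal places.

δ = (z_{α/2} + z_β) · √((σ₁²+σ₂²)/n)
  = (1.960 + 0.842) · √(9800/595)
  = 2.802 · √16.4706
  = 2.802 · 4.0584
  = 11.3716

Minimum detectable difference ≈ 11.37 USD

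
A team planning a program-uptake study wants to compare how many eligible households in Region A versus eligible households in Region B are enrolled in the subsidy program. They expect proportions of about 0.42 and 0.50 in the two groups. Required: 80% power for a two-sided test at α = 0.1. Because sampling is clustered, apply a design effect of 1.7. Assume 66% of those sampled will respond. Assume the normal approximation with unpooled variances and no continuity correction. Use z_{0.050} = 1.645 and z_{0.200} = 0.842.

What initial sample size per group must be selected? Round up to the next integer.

n = (z_{α/2} + z_β)² · [p₁(1−p₁) + p₂(1−p₂)] / (p₁ − p₂)²
  = (1.645 + 0.842)² · (0.42·0.58 + 0.50·0.50) / (-0.08)²
  = (2.487)² · (0.2436 + 0.2500) / 0.0064
  = 6.1852 · 0.4936 / 0.0064
  = 477.03
Design effect: 1.7 × 477.03 = 810.95.
Adjust for 66% response: 810.95 / 0.66 = 1228.72.
Round up → n = 1229 per group.

n = 1229 per group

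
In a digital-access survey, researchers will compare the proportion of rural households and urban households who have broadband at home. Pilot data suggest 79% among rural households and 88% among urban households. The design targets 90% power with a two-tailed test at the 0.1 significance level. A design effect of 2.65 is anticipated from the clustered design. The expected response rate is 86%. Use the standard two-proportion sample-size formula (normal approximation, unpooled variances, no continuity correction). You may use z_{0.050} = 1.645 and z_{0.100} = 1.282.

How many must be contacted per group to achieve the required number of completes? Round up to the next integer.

n = (z_{α/2} + z_β)² · [p₁(1−p₁) + p₂(1−p₂)] / (p₁ − p₂)²
  = (1.645 + 1.282)² · (0.79·0.21 + 0.88·0.12) / (-0.09)²
  = (2.927)² · (0.1659 + 0.1056) / 0.0081
  = 8.5673 · 0.2715 / 0.0081
  = 287.16
Design effect: 2.65 × 287.16 = 760.99.
Adjust for 86% response: 760.99 / 0.86 = 884.87.
Round up → n = 885 per group.

n = 885 per group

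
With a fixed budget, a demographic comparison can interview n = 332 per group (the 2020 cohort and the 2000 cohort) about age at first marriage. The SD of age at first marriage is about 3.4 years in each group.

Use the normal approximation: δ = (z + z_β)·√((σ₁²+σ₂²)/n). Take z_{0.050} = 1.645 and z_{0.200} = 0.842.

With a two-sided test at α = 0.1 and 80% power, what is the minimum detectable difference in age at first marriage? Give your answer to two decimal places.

δ = (z_{α/2} + z_β) · √((σ₁²+σ₂²)/n)
  = (1.645 + 0.842) · √(23.12/332)
  = 2.487 · √0.06964
  = 2.487 · 0.2639
  = 0.6563

Minimum detectable difference ≈ 0.66 years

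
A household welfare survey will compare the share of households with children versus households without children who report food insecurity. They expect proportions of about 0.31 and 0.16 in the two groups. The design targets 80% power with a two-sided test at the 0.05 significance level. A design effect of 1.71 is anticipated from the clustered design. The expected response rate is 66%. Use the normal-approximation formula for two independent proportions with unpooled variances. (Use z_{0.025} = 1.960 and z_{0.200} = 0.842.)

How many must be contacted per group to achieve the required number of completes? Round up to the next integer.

n = 315 per group

n = (z_{α/2} + z_β)² · [p₁(1−p₁) + p₂(1−p₂)] / (p₁ − p₂)²
  = (1.960 + 0.842)² · (0.31·0.69 + 0.16·0.84) / (0.15)²
  = (2.802)² · (0.2139 + 0.1344) / 0.0225
  = 7.8512 · 0.3483 / 0.0225
  = 121.54
Design effect: 1.71 × 121.54 = 207.83.
Adjust for 66% response: 207.83 / 0.66 = 314.89.
Round up → n = 315 per group.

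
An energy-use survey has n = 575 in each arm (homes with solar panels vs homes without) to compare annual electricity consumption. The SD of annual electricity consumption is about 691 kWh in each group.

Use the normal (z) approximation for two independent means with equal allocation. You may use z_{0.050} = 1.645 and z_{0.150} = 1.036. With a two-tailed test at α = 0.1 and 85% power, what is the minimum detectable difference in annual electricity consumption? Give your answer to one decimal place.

δ = (z_{α/2} + z_β) · √((σ₁²+σ₂²)/n)
  = (1.645 + 1.036) · √(954962/575)
  = 2.681 · √1660.8
  = 2.681 · 40.7530
  = 109.2587

Minimum detectable difference ≈ 109.3 kWh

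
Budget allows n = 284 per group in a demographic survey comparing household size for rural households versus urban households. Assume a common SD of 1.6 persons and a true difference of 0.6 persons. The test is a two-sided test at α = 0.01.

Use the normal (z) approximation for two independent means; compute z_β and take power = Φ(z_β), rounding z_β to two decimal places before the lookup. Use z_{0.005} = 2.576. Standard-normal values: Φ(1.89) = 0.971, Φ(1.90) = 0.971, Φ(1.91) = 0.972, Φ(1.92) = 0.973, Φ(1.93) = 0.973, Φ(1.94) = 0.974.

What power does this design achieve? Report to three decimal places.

z_β = δ·√(n/(σ₁²+σ₂²)) − z_{α/2}
    = 0.6 · √(284/5.12) − 2.576
    = 0.6 · 7.44773 − 2.576
    = 4.4686 − 2.576 = 1.8926 → 1.89
Power = Φ(1.89) = 0.971.

Power ≈ 0.971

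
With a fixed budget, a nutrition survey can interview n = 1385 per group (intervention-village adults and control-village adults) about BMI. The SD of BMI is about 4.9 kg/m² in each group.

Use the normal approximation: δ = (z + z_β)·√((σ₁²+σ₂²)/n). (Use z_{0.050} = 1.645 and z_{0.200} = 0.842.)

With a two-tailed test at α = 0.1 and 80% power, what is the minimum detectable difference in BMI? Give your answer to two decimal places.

δ = (z_{α/2} + z_β) · √((σ₁²+σ₂²)/n)
  = (1.645 + 0.842) · √(48.02/1385)
  = 2.487 · √0.03467
  = 2.487 · 0.1862
  = 0.4631

Minimum detectable difference ≈ 0.46 kg/m²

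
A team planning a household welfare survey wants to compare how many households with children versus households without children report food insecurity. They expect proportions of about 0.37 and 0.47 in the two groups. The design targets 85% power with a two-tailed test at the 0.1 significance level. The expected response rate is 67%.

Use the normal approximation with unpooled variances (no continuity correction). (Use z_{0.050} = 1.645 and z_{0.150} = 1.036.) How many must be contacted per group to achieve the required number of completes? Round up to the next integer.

n = (z_{α/2} + z_β)² · [p₁(1−p₁) + p₂(1−p₂)] / (p₁ − p₂)²
  = (1.645 + 1.036)² · (0.37·0.63 + 0.47·0.53) / (-0.10)²
  = (2.681)² · (0.2331 + 0.2491) / 0.0100
  = 7.1878 · 0.4822 / 0.0100
  = 346.59
Adjust for 67% response: 346.59 / 0.67 = 517.30.
Round up → n = 518 per group.

n = 518 per group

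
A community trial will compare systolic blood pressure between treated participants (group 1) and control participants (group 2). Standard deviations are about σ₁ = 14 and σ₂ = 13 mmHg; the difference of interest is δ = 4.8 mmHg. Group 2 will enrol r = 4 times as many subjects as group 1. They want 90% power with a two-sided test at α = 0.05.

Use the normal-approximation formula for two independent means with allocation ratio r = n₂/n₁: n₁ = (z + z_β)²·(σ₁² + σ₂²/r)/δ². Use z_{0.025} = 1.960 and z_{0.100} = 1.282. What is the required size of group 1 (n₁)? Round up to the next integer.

n₁ = 109

n₁ = (z_{α/2} + z_β)² · (σ₁² + σ₂²/r) / δ²
   = (1.960 + 1.282)² · (14² + 13²/4) / 4.8²
   = 10.5106 · (196 + 42.25) / 23.04
   = 10.5106 · 238.25 / 23.04
   = 108.69
Round up → n₁ = 109; n₂ = r·n₁ = 4 × 109 = 436.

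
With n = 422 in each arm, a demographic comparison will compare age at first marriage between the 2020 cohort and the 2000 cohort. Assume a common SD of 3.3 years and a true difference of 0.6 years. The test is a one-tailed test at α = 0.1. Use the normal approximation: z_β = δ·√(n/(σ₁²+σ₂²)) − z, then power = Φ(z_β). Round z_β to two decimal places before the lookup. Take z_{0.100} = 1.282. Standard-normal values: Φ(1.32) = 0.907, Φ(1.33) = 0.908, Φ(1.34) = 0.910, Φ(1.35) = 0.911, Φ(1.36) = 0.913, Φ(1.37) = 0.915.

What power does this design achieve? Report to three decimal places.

z_β = δ·√(n/(σ₁²+σ₂²)) − z_α
    = 0.6 · √(422/21.78) − 1.282
    = 0.6 · 4.40177 − 1.282
    = 2.6411 − 1.282 = 1.3591 → 1.36
Power = Φ(1.36) = 0.913.

Power ≈ 0.913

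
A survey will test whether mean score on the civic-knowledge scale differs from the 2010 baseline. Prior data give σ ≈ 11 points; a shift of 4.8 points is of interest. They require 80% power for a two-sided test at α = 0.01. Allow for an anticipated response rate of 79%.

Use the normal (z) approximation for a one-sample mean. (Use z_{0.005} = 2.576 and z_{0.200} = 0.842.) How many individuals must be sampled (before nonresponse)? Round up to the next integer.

n = 78

n = (z_{α/2} + z_β)² · σ² / δ²
  = (2.576 + 0.842)² · 11² / 4.8²
  = 11.6827 · 121 / 23.04
  = 61.35
Adjust for 79% response: 61.35 / 0.79 = 77.66.
Round up → n = 78.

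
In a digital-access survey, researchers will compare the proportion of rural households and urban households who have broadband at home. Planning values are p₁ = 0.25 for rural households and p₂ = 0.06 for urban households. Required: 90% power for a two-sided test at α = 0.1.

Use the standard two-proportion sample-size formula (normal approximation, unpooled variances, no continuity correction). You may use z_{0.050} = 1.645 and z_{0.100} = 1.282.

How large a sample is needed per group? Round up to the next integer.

n = 58 per group

n = (z_{α/2} + z_β)² · [p₁(1−p₁) + p₂(1−p₂)] / (p₁ − p₂)²
  = (1.645 + 1.282)² · (0.25·0.75 + 0.06·0.94) / (0.19)²
  = (2.927)² · (0.1875 + 0.0564) / 0.0361
  = 8.5673 · 0.2439 / 0.0361
  = 57.88
Round up → n = 58 per group.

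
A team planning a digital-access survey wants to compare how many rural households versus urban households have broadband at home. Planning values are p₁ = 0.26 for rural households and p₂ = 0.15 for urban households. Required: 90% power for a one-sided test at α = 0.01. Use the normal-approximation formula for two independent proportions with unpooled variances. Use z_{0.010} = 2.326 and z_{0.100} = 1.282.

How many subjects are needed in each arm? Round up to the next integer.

n = (z_α + z_β)² · [p₁(1−p₁) + p₂(1−p₂)] / (p₁ − p₂)²
  = (2.326 + 1.282)² · (0.26·0.74 + 0.15·0.85) / (0.11)²
  = (3.608)² · (0.1924 + 0.1275) / 0.0121
  = 13.0177 · 0.3199 / 0.0121
  = 344.16
Round up → n = 345 per group.

n = 345 per group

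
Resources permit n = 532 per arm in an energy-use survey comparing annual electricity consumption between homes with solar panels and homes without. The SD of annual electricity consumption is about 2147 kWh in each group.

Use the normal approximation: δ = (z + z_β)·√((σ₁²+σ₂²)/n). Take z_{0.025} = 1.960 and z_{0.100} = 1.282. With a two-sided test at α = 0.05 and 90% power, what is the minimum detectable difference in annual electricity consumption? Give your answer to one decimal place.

Minimum detectable difference ≈ 426.8 kWh

δ = (z_{α/2} + z_β) · √((σ₁²+σ₂²)/n)
  = (1.960 + 1.282) · √(9219218/532)
  = 3.242 · √17329.4
  = 3.242 · 131.6410
  = 426.7802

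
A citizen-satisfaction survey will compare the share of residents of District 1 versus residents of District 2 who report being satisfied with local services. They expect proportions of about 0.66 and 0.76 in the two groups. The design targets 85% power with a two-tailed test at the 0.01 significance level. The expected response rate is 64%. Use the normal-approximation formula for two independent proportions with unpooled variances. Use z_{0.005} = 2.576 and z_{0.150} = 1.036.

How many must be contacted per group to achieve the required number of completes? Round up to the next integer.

n = (z_{α/2} + z_β)² · [p₁(1−p₁) + p₂(1−p₂)] / (p₁ − p₂)²
  = (2.576 + 1.036)² · (0.66·0.34 + 0.76·0.24) / (-0.10)²
  = (3.612)² · (0.2244 + 0.1824) / 0.0100
  = 13.0465 · 0.4068 / 0.0100
  = 530.73
Adjust for 64% response: 530.73 / 0.64 = 829.27.
Round up → n = 830 per group.

n = 830 per group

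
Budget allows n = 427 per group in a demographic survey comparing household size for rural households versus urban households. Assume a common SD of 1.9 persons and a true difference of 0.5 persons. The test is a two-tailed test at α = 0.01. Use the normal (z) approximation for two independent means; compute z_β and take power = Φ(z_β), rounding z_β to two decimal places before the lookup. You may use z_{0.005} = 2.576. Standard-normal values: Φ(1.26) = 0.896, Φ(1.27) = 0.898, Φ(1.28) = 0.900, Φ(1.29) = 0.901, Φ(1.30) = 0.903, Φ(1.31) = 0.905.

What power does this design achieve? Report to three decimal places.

Power ≈ 0.898

z_β = δ·√(n/(σ₁²+σ₂²)) − z_{α/2}
    = 0.5 · √(427/7.22) − 2.576
    = 0.5 · 7.69034 − 2.576
    = 3.8452 − 2.576 = 1.2692 → 1.27
Power = Φ(1.27) = 0.898.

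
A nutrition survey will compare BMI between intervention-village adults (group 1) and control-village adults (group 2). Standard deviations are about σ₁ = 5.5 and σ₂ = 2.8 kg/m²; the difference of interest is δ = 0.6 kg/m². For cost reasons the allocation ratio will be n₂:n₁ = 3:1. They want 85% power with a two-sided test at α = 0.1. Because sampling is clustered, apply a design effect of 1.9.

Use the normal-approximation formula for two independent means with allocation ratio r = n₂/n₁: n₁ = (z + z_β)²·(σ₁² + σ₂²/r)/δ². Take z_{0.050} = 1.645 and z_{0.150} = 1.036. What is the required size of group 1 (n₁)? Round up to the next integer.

n₁ = (z_{α/2} + z_β)² · (σ₁² + σ₂²/r) / δ²
   = (1.645 + 1.036)² · (5.5² + 2.8²/3) / 0.6²
   = 7.1878 · (30.25 + 2.6133) / 0.36
   = 7.1878 · 32.8633 / 0.36
   = 656.15
Design effect: 1.9 × 656.15 = 1246.68.
Round up → n₁ = 1247; n₂ = r·n₁ = 3 × 1247 = 3741.

n₁ = 1247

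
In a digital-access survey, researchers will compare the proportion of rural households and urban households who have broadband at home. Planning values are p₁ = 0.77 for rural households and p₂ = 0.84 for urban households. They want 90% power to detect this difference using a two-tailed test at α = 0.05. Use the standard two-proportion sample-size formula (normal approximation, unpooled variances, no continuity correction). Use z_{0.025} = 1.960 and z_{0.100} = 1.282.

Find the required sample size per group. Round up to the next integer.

n = 669 per group

n = (z_{α/2} + z_β)² · [p₁(1−p₁) + p₂(1−p₂)] / (p₁ − p₂)²
  = (1.960 + 1.282)² · (0.77·0.23 + 0.84·0.16) / (-0.07)²
  = (3.242)² · (0.1771 + 0.1344) / 0.0049
  = 10.5106 · 0.3115 / 0.0049
  = 668.17
Round up → n = 669 per group.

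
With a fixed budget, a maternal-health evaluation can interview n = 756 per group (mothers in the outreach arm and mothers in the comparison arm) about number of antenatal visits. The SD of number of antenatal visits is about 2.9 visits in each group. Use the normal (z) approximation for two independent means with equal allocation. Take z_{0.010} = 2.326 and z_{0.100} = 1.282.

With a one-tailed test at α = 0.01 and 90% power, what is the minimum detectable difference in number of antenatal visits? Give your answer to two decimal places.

Minimum detectable difference ≈ 0.54 visits

δ = (z_α + z_β) · √((σ₁²+σ₂²)/n)
  = (2.326 + 1.282) · √(16.82/756)
  = 3.608 · √0.02225
  = 3.608 · 0.1492
  = 0.5382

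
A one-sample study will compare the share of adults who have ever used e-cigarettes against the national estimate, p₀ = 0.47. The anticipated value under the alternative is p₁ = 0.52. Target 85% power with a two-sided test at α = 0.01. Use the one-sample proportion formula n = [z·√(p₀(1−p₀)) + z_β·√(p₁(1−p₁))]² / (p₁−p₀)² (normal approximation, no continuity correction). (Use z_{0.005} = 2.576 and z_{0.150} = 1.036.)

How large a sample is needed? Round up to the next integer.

n = [z_{α/2}·√(p₀q₀) + z_β·√(p₁q₁)]² / (p₁ − p₀)²
  = [2.576·√(0.47·0.53) + 1.036·√(0.52·0.48)]² / (0.05)²
  = [2.576·0.4991 + 1.036·0.4996]² / 0.0025
  = [1.8033]² / 0.0025
  = 1300.71
Round up → n = 1301.

n = 1301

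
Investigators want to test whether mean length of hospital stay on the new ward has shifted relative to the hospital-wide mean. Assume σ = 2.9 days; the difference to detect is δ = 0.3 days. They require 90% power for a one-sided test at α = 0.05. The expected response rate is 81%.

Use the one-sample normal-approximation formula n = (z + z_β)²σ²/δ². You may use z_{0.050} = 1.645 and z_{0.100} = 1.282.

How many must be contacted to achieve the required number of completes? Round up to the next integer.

n = (z_α + z_β)² · σ² / δ²
  = (1.645 + 1.282)² · 2.9² / 0.3²
  = 8.5673 · 8.41 / 0.09
  = 800.57
Adjust for 81% response: 800.57 / 0.81 = 988.36.
Round up → n = 989.

n = 989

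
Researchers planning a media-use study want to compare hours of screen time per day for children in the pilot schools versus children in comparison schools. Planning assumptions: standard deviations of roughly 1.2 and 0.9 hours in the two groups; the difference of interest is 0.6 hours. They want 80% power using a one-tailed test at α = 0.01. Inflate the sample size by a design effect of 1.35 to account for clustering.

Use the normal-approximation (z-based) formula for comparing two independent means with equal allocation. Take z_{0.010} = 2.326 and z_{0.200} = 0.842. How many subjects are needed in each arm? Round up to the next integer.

n = (z_α + z_β)² · (σ₁² + σ₂²) / δ²
  = (2.326 + 0.842)² · (1.2² + 0.9² = 2.25) / 0.6²
  = 10.0362 · 2.25 / 0.36
  = 62.73
Design effect: 1.35 × 62.73 = 84.68.
Round up → n = 85 per group.

n = 85 per group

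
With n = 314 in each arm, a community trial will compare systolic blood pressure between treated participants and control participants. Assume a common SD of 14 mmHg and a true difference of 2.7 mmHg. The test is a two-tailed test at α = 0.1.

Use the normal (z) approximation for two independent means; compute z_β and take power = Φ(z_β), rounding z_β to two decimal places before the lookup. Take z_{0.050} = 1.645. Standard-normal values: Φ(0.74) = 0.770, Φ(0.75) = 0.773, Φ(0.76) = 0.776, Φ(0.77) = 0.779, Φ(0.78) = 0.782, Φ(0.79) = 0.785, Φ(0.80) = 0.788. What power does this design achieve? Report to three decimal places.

z_β = δ·√(n/(σ₁²+σ₂²)) − z_{α/2}
    = 2.7 · √(314/392) − 1.645
    = 2.7 · 0.89500 − 1.645
    = 2.4165 − 1.645 = 0.7715 → 0.77
Power = Φ(0.77) = 0.779.

Power ≈ 0.779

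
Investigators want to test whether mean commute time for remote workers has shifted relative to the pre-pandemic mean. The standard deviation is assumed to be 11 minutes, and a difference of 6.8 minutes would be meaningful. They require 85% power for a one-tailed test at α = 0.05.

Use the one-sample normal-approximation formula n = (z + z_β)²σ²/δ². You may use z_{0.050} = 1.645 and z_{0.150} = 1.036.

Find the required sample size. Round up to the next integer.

n = (z_α + z_β)² · σ² / δ²
  = (1.645 + 1.036)² · 11² / 6.8²
  = 7.1878 · 121 / 46.24
  = 18.81
Round up → n = 19.

n = 19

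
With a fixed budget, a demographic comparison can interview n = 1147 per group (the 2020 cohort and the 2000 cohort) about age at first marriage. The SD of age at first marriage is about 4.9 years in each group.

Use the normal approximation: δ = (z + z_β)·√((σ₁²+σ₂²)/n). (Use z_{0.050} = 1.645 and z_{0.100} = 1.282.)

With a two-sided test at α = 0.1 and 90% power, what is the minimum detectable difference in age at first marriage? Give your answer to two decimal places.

δ = (z_{α/2} + z_β) · √((σ₁²+σ₂²)/n)
  = (1.645 + 1.282) · √(48.02/1147)
  = 2.927 · √0.04187
  = 2.927 · 0.2046
  = 0.5989

Minimum detectable difference ≈ 0.60 years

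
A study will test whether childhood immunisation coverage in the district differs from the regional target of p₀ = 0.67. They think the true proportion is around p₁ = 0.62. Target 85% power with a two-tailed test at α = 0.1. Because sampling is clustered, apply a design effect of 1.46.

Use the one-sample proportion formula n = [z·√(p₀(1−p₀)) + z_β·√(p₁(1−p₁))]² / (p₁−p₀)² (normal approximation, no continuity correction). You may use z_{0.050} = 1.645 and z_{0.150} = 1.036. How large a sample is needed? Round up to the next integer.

n = [z_{α/2}·√(p₀q₀) + z_β·√(p₁q₁)]² / (p₁ − p₀)²
  = [1.645·√(0.67·0.33) + 1.036·√(0.62·0.38)]² / (-0.05)²
  = [1.645·0.4702 + 1.036·0.4854]² / 0.0025
  = [1.2764]² / 0.0025
  = 651.64
Design effect: 1.46 × 651.64 = 951.39.
Round up → n = 952.

n = 952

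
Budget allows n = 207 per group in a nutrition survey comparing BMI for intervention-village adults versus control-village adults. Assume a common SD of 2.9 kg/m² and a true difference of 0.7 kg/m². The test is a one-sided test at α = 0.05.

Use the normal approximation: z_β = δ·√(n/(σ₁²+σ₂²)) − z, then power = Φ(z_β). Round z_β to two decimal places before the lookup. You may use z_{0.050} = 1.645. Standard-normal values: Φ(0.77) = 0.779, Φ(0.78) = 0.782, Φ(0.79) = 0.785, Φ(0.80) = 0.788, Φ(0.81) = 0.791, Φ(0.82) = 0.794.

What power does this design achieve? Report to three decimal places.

Power ≈ 0.791

z_β = δ·√(n/(σ₁²+σ₂²)) − z_α
    = 0.7 · √(207/16.82) − 1.645
    = 0.7 · 3.50810 − 1.645
    = 2.4557 − 1.645 = 0.8107 → 0.81
Power = Φ(0.81) = 0.791.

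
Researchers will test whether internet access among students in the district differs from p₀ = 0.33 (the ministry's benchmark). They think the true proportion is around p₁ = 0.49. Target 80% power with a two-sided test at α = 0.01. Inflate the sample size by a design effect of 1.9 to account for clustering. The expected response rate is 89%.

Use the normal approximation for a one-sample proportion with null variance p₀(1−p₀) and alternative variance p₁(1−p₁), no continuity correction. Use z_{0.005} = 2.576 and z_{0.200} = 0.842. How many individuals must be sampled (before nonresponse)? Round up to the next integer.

n = [z_{α/2}·√(p₀q₀) + z_β·√(p₁q₁)]² / (p₁ − p₀)²
  = [2.576·√(0.33·0.67) + 0.842·√(0.49·0.51)]² / (0.16)²
  = [2.576·0.4702 + 0.842·0.4999]² / 0.0256
  = [1.6322]² / 0.0256
  = 104.06
Design effect: 1.9 × 104.06 = 197.72.
Adjust for 89% response: 197.72 / 0.89 = 222.16.
Round up → n = 223.

n = 223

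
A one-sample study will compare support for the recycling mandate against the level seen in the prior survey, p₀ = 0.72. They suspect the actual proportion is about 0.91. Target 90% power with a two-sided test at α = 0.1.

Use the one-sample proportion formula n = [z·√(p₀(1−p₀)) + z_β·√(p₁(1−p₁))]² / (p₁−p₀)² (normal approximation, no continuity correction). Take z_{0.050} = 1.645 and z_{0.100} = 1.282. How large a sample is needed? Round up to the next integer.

n = [z_{α/2}·√(p₀q₀) + z_β·√(p₁q₁)]² / (p₁ − p₀)²
  = [1.645·√(0.72·0.28) + 1.282·√(0.91·0.09)]² / (0.19)²
  = [1.645·0.4490 + 1.282·0.2862]² / 0.0361
  = [1.1055]² / 0.0361
  = 33.85
Round up → n = 34.

n = 34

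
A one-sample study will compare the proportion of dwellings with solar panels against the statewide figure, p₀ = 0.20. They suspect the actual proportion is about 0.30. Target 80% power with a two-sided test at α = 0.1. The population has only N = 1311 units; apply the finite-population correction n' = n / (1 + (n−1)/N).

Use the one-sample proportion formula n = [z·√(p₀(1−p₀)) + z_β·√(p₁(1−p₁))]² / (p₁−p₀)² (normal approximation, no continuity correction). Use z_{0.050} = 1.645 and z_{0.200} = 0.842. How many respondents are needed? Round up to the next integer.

n = [z_{α/2}·√(p₀q₀) + z_β·√(p₁q₁)]² / (p₁ − p₀)²
  = [1.645·√(0.20·0.80) + 0.842·√(0.30·0.70)]² / (0.10)²
  = [1.645·0.4000 + 0.842·0.4583]² / 0.0100
  = [1.0439]² / 0.0100
  = 108.96
Finite-population correction (N = 1311): 108.96 / (1 + (108.96 − 1)/1311) = 100.67.
Round up → n = 101.

n = 101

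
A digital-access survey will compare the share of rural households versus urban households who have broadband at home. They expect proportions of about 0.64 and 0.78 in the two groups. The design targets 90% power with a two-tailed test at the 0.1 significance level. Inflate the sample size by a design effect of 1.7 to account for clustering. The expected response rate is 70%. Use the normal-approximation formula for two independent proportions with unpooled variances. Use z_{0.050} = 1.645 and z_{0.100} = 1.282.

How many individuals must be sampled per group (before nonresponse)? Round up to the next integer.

n = (z_{α/2} + z_β)² · [p₁(1−p₁) + p₂(1−p₂)] / (p₁ − p₂)²
  = (1.645 + 1.282)² · (0.64·0.36 + 0.78·0.22) / (-0.14)²
  = (2.927)² · (0.2304 + 0.1716) / 0.0196
  = 8.5673 · 0.4020 / 0.0196
  = 175.72
Design effect: 1.7 × 175.72 = 298.72.
Adjust for 70% response: 298.72 / 0.70 = 426.74.
Round up → n = 427 per group.

n = 427 per group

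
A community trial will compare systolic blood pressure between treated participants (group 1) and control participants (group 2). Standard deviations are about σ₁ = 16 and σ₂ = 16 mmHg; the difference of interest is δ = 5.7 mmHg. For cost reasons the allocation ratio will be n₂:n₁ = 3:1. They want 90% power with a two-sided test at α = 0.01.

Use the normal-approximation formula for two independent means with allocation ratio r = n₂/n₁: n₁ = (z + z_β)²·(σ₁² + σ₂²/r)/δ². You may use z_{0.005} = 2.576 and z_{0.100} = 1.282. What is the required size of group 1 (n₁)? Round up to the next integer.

n₁ = (z_{α/2} + z_β)² · (σ₁² + σ₂²/r) / δ²
   = (2.576 + 1.282)² · (16² + 16²/3) / 5.7²
   = 14.8842 · (256 + 85.3333) / 32.49
   = 14.8842 · 341.3333 / 32.49
   = 156.37
Round up → n₁ = 157; n₂ = r·n₁ = 3 × 157 = 471.

n₁ = 157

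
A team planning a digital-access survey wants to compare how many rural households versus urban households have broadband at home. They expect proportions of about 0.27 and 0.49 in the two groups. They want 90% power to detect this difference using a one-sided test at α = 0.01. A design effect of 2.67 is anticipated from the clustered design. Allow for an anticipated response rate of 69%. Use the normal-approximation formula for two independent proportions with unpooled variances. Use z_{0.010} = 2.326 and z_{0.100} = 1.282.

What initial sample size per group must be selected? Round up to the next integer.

n = 466 per group

n = (z_α + z_β)² · [p₁(1−p₁) + p₂(1−p₂)] / (p₁ − p₂)²
  = (2.326 + 1.282)² · (0.27·0.73 + 0.49·0.51) / (-0.22)²
  = (3.608)² · (0.1971 + 0.2499) / 0.0484
  = 13.0177 · 0.4470 / 0.0484
  = 120.23
Design effect: 2.67 × 120.23 = 321.00.
Adjust for 69% response: 321.00 / 0.69 = 465.22.
Round up → n = 466 per group.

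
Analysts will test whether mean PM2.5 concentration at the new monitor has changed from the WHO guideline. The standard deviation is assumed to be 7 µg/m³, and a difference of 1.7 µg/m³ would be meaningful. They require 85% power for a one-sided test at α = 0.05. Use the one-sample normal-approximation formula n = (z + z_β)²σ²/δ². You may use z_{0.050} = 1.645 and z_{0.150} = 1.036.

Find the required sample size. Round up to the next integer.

n = (z_α + z_β)² · σ² / δ²
  = (1.645 + 1.036)² · 7² / 1.7²
  = 7.1878 · 49 / 2.89
  = 121.87
Round up → n = 122.

n = 122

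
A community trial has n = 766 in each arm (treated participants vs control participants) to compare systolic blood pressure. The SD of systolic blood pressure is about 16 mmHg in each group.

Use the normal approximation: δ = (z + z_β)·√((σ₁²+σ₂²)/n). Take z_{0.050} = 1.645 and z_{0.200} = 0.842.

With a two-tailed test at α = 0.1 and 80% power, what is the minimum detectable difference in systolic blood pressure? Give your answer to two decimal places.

Minimum detectable difference ≈ 2.03 mmHg

δ = (z_{α/2} + z_β) · √((σ₁²+σ₂²)/n)
  = (1.645 + 0.842) · √(512/766)
  = 2.487 · √0.66841
  = 2.487 · 0.8176
  = 2.0333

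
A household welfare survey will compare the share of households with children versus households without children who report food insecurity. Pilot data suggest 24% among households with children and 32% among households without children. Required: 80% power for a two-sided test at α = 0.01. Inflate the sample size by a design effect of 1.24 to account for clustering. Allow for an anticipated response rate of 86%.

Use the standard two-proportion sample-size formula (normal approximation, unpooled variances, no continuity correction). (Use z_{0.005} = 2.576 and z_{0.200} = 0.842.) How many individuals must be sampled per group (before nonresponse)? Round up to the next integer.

n = (z_{α/2} + z_β)² · [p₁(1−p₁) + p₂(1−p₂)] / (p₁ − p₂)²
  = (2.576 + 0.842)² · (0.24·0.76 + 0.32·0.68) / (-0.08)²
  = (3.418)² · (0.1824 + 0.2176) / 0.0064
  = 11.6827 · 0.4000 / 0.0064
  = 730.17
Design effect: 1.24 × 730.17 = 905.41.
Adjust for 86% response: 905.41 / 0.86 = 1052.80.
Round up → n = 1053 per group.

n = 1053 per group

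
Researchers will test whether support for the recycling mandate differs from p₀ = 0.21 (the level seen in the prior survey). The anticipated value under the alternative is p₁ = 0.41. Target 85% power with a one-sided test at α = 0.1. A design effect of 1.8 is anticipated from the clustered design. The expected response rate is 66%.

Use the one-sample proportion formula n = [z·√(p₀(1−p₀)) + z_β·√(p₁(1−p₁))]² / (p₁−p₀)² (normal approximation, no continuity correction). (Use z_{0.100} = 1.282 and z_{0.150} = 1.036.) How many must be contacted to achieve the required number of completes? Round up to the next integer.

n = [z_α·√(p₀q₀) + z_β·√(p₁q₁)]² / (p₁ − p₀)²
  = [1.282·√(0.21·0.79) + 1.036·√(0.41·0.59)]² / (0.20)²
  = [1.282·0.4073 + 1.036·0.4918]² / 0.0400
  = [1.0317]² / 0.0400
  = 26.61
Design effect: 1.8 × 26.61 = 47.90.
Adjust for 66% response: 47.90 / 0.66 = 72.57.
Round up → n = 73.

n = 73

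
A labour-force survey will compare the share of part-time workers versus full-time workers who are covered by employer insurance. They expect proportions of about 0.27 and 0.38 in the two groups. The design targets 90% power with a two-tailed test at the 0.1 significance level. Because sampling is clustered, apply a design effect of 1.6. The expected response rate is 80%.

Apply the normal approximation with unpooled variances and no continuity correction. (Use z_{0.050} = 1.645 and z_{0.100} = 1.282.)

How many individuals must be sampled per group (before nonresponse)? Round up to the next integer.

n = (z_{α/2} + z_β)² · [p₁(1−p₁) + p₂(1−p₂)] / (p₁ − p₂)²
  = (1.645 + 1.282)² · (0.27·0.73 + 0.38·0.62) / (-0.11)²
  = (2.927)² · (0.1971 + 0.2356) / 0.0121
  = 8.5673 · 0.4327 / 0.0121
  = 306.37
Design effect: 1.6 × 306.37 = 490.19.
Adjust for 80% response: 490.19 / 0.80 = 612.74.
Round up → n = 613 per group.

n = 613 per group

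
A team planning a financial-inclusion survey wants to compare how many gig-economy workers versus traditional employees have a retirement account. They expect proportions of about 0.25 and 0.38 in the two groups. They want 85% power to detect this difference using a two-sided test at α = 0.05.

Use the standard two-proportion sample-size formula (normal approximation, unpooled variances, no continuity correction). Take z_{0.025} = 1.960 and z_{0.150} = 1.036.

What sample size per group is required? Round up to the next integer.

n = (z_{α/2} + z_β)² · [p₁(1−p₁) + p₂(1−p₂)] / (p₁ − p₂)²
  = (1.960 + 1.036)² · (0.25·0.75 + 0.38·0.62) / (-0.13)²
  = (2.996)² · (0.1875 + 0.2356) / 0.0169
  = 8.9760 · 0.4231 / 0.0169
  = 224.72
Round up → n = 225 per group.

n = 225 per group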